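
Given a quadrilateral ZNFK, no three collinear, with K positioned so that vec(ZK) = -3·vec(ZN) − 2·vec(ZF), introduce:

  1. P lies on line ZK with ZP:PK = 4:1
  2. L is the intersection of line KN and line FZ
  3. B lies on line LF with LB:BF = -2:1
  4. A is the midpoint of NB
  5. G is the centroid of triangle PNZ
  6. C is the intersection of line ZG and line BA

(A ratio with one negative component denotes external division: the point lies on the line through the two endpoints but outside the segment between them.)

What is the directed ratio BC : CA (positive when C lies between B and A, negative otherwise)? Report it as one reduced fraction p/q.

BC:CA = -70/19

Choose coordinates Z = (0, 0), N = (1, 0), F = (0, 1), K = (-3, -2).
1. P lies on line ZK with ZP:PK = 4:1 ⇒ P = (-12/5, -8/5)
2. L is the intersection of line KN and line FZ ⇒ L = (0, -1/2)
3. B lies on line LF with LB:BF = -2:1 ⇒ B = (0, 5/2)
4. A is the midpoint of NB ⇒ A = (1/2, 5/4)
5. G is the centroid of triangle PNZ ⇒ G = (-7/15, -8/15)
6. C is the intersection of line ZG and line BA ⇒ C = (35/51, 40/51)
C = B + t·(A−B) with t = 70/51, so BC:CA = t:(1−t) = 70/51:-19/51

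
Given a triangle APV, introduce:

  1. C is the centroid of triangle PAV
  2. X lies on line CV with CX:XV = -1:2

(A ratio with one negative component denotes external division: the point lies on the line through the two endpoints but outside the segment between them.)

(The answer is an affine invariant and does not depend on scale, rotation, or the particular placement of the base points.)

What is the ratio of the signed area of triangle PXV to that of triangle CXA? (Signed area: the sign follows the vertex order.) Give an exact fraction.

Choose coordinates A = (0, 0), P = (1, 0), V = (0, 1).
1. C is the centroid of triangle PAV ⇒ C = (1/3, 1/3)
2. X lies on line CV with CX:XV = -1:2 ⇒ X = (2/3, -1/3)
2·[PXV] = -2/3, 2·[CXA] = -1/3
[PXV]:[CXA] = -2/3:-1/3 = 2

[PXV]:[CXA] = 2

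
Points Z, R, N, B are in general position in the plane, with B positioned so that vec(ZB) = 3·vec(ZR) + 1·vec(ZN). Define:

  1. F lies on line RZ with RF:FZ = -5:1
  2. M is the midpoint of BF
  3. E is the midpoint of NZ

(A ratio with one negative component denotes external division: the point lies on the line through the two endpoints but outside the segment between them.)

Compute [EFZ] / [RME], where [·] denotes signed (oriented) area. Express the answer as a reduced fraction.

[EFZ]:[RME] = 2/11

Assign Z = (0, 0), R = (1, 0), N = (0, 1), B = (3, 1) — the answer is frame-independent, so this choice is without loss of generality.
1. F lies on line RZ with RF:FZ = -5:1 ⇒ F = (-1/4, 0)
2. M is the midpoint of BF ⇒ M = (11/8, 1/2)
3. E is the midpoint of NZ ⇒ E = (0, 1/2)
2·[EFZ] = 1/8, 2·[RME] = 11/16
[EFZ]:[RME] = 1/8:11/16 = 2/11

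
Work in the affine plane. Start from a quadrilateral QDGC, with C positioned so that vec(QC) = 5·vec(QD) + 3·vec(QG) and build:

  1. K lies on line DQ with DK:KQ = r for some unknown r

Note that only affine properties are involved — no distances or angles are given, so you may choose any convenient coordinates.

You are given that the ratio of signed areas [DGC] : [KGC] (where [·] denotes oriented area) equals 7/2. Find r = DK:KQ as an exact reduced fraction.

r = -5/3

Set Q = (0, 0), D = (1, 0), G = (0, 1), C = (5, 3); any affine frame gives the same invariant.
1. With DK:KQ = r, write λ = r/(r+1) so K = D + λ·(Q−D); K is affine-linear in λ
Every point depending on K is an affine combination of K and λ-independent points, so each such coordinate is linear in λ; the λ² term in each signed area is a multiple of (Q−D)×(Q−D) = 0, so 2·[DGC] and 2·[KGC] are each linear in λ. Evaluating at λ=0 and λ=1:
  2·[DGC] = -7,   2·[KGC] = 2·λ − 7
So [DGC]:[KGC] = (-7) / (2·λ − 7). Setting this equal to 7/2:
  -7 = 7/2·(2·λ − 7)  ⇒  λ = 5/2
Then r = λ/(1−λ) = (5/2)/(-3/2) = -5/3. Check: with r = -5/3, K = (-3/2, 0) and [DGC]:[KGC] = 7/2 as required.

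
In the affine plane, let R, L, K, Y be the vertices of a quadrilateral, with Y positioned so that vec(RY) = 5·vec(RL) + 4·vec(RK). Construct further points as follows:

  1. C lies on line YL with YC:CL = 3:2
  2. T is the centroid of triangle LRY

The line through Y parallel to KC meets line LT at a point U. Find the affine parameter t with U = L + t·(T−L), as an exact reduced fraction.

t = 120/43

Work in coordinates with R = (0, 0), L = (1, 0), K = (0, 1), Y = (5, 4).
1. C lies on line YL with YC:CL = 3:2 ⇒ C = (13/5, 8/5)
2. T is the centroid of triangle LRY ⇒ T = (2, 4/3)
through Y parallel to KC: direction (13/5, 3/5); meets LT at U = (163/43, 160/43)
U = L + t·(T−L) with t = 120/43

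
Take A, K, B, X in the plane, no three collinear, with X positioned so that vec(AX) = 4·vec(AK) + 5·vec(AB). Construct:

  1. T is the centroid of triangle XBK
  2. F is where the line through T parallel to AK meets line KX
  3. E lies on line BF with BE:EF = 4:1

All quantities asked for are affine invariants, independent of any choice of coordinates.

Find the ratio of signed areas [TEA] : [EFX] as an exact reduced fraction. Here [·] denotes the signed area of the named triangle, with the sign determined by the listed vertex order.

Assign A = (0, 0), K = (1, 0), B = (0, 1), X = (4, 5) — the answer is frame-independent, so this choice is without loss of generality.
1. T is the centroid of triangle XBK ⇒ T = (5/3, 2)
2. F is where the line through T parallel to AK meets line KX ⇒ F = (11/5, 2)
3. E lies on line BF with BE:EF = 4:1 ⇒ E = (44/25, 9/5)
2·[TEA] = -13/25, 2·[EFX] = 24/25
[TEA]:[EFX] = -13/25:24/25 = -13/24

[TEA]:[EFX] = -13/24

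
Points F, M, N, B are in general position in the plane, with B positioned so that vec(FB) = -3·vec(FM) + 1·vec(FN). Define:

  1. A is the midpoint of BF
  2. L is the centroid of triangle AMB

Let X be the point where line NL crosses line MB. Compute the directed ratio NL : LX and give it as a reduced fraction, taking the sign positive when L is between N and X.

NL:LX = -19

Assign F = (0, 0), M = (1, 0), N = (0, 1), B = (-3, 1) — the answer is frame-independent, so this choice is without loss of generality.
1. A is the midpoint of BF ⇒ A = (-3/2, 1/2)
2. L is the centroid of triangle AMB ⇒ L = (-7/6, 1/2)
line NL meets MB at X = (-21/19, 10/19)
L = N + t·(X−N) with t = 19/18, so NL:LX = 19/18:-1/18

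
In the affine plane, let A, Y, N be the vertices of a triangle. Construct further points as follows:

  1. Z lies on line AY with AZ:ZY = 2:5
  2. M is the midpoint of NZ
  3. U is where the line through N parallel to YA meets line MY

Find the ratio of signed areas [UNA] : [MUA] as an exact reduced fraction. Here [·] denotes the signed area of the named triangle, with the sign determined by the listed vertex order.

[UNA]:[MUA] = -10/7

Assign A = (0, 0), Y = (1, 0), N = (0, 1) — the answer is frame-independent, so this choice is without loss of generality.
1. Z lies on line AY with AZ:ZY = 2:5 ⇒ Z = (2/7, 0)
2. M is the midpoint of NZ ⇒ M = (1/7, 1/2)
3. U is where the line through N parallel to YA meets line MY ⇒ U = (-5/7, 1)
2·[UNA] = -5/7, 2·[MUA] = 1/2
[UNA]:[MUA] = -5/7:1/2 = -10/7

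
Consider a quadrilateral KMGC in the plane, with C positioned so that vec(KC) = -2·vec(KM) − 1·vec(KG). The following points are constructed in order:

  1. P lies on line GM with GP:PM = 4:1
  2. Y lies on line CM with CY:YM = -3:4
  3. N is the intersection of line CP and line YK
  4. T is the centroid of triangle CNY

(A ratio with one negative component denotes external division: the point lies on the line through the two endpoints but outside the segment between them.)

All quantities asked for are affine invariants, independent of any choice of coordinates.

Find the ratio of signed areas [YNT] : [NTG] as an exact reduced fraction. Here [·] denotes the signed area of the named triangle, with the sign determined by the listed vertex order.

[YNT]:[NTG] = 1/5

Choose coordinates K = (0, 0), M = (1, 0), G = (0, 1), C = (-2, -1).
1. P lies on line GM with GP:PM = 4:1 ⇒ P = (4/5, 1/5)
2. Y lies on line CM with CY:YM = -3:4 ⇒ Y = (-11, -4)
3. N is the intersection of line CP and line YK ⇒ N = (11/5, 4/5)
4. T is the centroid of triangle CNY ⇒ T = (-18/5, -7/5)
2·[YNT] = -6/5, 2·[NTG] = -6
[YNT]:[NTG] = -6/5:-6 = 1/5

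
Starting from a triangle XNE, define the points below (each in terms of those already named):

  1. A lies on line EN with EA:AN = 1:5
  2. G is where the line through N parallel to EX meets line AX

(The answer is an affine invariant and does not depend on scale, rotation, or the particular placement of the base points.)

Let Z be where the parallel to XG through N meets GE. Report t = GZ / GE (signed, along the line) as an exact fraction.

Work in coordinates with X = (0, 0), N = (1, 0), E = (0, 1).
1. A lies on line EN with EA:AN = 1:5 ⇒ A = (1/6, 5/6)
2. G is where the line through N parallel to EX meets line AX ⇒ G = (1, 5)
through N parallel to XG: direction (1, 5); meets GE at Z = (6, 25)
Z = G + t·(E−G) with t = -5

t = -5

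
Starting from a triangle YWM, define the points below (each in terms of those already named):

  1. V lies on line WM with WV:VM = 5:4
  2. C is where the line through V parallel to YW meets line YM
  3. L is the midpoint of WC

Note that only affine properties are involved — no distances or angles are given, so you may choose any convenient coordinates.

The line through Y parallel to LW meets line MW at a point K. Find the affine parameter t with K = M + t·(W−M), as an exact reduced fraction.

t = 9/4

Set Y = (0, 0), W = (1, 0), M = (0, 1); any affine frame gives the same invariant.
1. V lies on line WM with WV:VM = 5:4 ⇒ V = (4/9, 5/9)
2. C is where the line through V parallel to YW meets line YM ⇒ C = (0, 5/9)
3. L is the midpoint of WC ⇒ L = (1/2, 5/18)
through Y parallel to LW: direction (1/2, -5/18); meets MW at K = (9/4, -5/4)
K = M + t·(W−M) with t = 9/4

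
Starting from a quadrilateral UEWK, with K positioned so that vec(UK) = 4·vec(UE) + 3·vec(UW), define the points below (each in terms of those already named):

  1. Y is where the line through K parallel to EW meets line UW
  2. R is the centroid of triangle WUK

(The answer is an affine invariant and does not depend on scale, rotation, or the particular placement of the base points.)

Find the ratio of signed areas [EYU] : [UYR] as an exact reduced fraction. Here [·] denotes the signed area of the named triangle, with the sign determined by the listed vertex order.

Choose coordinates U = (0, 0), E = (1, 0), W = (0, 1), K = (4, 3).
1. Y is where the line through K parallel to EW meets line UW ⇒ Y = (0, 7)
2. R is the centroid of triangle WUK ⇒ R = (4/3, 4/3)
2·[EYU] = 7, 2·[UYR] = -28/3
[EYU]:[UYR] = 7:-28/3 = -3/4

[EYU]:[UYR] = -3/4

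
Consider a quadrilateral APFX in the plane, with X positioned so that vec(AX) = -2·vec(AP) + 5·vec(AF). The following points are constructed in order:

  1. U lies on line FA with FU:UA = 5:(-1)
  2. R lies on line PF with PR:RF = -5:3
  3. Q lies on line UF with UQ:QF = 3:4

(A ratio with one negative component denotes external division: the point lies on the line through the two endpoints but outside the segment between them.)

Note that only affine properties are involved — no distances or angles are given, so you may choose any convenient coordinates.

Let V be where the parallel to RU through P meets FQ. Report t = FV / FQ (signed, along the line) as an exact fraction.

Work in coordinates with A = (0, 0), P = (1, 0), F = (0, 1), X = (-2, 5).
1. U lies on line FA with FU:UA = 5:(-1) ⇒ U = (0, -1/4)
2. R lies on line PF with PR:RF = -5:3 ⇒ R = (-3/2, 5/2)
3. Q lies on line UF with UQ:QF = 3:4 ⇒ Q = (0, 2/7)
through P parallel to RU: direction (3/2, -11/4); meets FQ at V = (0, 11/6)
V = F + t·(Q−F) with t = -7/6

t = -7/6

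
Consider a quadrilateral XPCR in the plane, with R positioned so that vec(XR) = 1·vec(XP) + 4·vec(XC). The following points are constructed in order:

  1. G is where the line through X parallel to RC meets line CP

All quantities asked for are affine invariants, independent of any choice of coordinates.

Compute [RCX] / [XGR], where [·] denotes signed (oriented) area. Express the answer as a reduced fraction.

[RCX]:[XGR] = 4

Choose coordinates X = (0, 0), P = (1, 0), C = (0, 1), R = (1, 4).
1. G is where the line through X parallel to RC meets line CP ⇒ G = (1/4, 3/4)
2·[RCX] = 1, 2·[XGR] = 1/4
[RCX]:[XGR] = 1:1/4 = 4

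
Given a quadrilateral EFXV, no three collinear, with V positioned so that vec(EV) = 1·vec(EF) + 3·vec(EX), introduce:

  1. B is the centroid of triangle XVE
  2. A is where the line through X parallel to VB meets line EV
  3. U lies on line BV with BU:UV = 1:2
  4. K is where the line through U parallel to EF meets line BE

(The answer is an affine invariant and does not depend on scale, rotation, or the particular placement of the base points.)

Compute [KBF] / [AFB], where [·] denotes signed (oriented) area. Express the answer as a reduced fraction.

Work in coordinates with E = (0, 0), F = (1, 0), X = (0, 1), V = (1, 3).
1. B is the centroid of triangle XVE ⇒ B = (1/3, 4/3)
2. A is where the line through X parallel to VB meets line EV ⇒ A = (2, 6)
3. U lies on line BV with BU:UV = 1:2 ⇒ U = (5/9, 17/9)
4. K is where the line through U parallel to EF meets line BE ⇒ K = (17/36, 17/9)
2·[KBF] = 5/9, 2·[AFB] = -16/3
[KBF]:[AFB] = 5/9:-16/3 = -5/48

[KBF]:[AFB] = -5/48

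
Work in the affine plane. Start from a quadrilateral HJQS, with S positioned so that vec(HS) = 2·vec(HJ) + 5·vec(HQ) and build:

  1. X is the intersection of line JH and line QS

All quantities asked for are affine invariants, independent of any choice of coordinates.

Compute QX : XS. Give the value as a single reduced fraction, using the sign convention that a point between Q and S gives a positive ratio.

QX:XS = -1/5

Set H = (0, 0), J = (1, 0), Q = (0, 1), S = (2, 5); any affine frame gives the same invariant.
1. X is the intersection of line JH and line QS ⇒ X = (-1/2, 0)
X = Q + t·(S−Q) with t = -1/4, so QX:XS = t:(1−t) = -1/4:5/4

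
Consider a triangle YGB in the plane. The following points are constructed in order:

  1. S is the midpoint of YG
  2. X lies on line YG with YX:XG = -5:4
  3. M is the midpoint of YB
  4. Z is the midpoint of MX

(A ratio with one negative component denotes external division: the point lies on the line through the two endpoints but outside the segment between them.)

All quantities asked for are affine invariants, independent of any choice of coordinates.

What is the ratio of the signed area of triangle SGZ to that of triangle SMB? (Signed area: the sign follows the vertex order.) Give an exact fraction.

[SGZ]:[SMB] = -1/2

Assign Y = (0, 0), G = (1, 0), B = (0, 1) — the answer is frame-independent, so this choice is without loss of generality.
1. S is the midpoint of YG ⇒ S = (1/2, 0)
2. X lies on line YG with YX:XG = -5:4 ⇒ X = (5, 0)
3. M is the midpoint of YB ⇒ M = (0, 1/2)
4. Z is the midpoint of MX ⇒ Z = (5/2, 1/4)
2·[SGZ] = 1/8, 2·[SMB] = -1/4
[SGZ]:[SMB] = 1/8:-1/4 = -1/2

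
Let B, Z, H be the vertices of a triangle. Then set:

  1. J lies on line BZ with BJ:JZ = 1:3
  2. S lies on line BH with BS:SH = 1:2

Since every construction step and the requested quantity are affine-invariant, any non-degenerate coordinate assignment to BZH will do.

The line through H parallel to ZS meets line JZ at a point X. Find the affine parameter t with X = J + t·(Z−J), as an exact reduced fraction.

t = 11/3

Assign B = (0, 0), Z = (1, 0), H = (0, 1) — the answer is frame-independent, so this choice is without loss of generality.
1. J lies on line BZ with BJ:JZ = 1:3 ⇒ J = (1/4, 0)
2. S lies on line BH with BS:SH = 1:2 ⇒ S = (0, 1/3)
through H parallel to ZS: direction (-1, 1/3); meets JZ at X = (3, 0)
X = J + t·(Z−J) with t = 11/3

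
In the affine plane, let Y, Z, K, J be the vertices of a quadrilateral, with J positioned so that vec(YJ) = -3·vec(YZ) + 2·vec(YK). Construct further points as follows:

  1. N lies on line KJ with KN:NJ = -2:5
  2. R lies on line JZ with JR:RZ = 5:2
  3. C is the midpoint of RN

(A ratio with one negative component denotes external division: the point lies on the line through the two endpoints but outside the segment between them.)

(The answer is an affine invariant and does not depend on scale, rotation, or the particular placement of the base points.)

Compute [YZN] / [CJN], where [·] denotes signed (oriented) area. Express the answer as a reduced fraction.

[YZN]:[CJN] = -7/25

Assign Y = (0, 0), Z = (1, 0), K = (0, 1), J = (-3, 2) — the answer is frame-independent, so this choice is without loss of generality.
1. N lies on line KJ with KN:NJ = -2:5 ⇒ N = (2, 1/3)
2. R lies on line JZ with JR:RZ = 5:2 ⇒ R = (-1/7, 4/7)
3. C is the midpoint of RN ⇒ C = (13/14, 19/42)
2·[YZN] = 1/3, 2·[CJN] = -25/21
[YZN]:[CJN] = 1/3:-25/21 = -7/25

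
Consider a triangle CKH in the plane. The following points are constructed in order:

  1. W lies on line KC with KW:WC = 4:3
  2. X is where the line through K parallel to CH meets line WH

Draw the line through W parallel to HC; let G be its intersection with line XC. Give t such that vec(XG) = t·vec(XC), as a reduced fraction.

Work in coordinates with C = (0, 0), K = (1, 0), H = (0, 1).
1. W lies on line KC with KW:WC = 4:3 ⇒ W = (3/7, 0)
2. X is where the line through K parallel to CH meets line WH ⇒ X = (1, -4/3)
through W parallel to HC: direction (0, -1); meets XC at G = (3/7, -4/7)
G = X + t·(C−X) with t = 4/7

t = 4/7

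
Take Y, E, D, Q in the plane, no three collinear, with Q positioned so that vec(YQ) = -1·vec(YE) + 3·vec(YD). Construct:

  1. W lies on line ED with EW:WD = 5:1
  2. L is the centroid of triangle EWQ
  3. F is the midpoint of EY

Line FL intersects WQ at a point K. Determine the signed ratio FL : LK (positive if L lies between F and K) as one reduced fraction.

FL:LK = -19/10

Choose coordinates Y = (0, 0), E = (1, 0), D = (0, 1), Q = (-1, 3).
1. W lies on line ED with EW:WD = 5:1 ⇒ W = (1/6, 5/6)
2. L is the centroid of triangle EWQ ⇒ L = (1/18, 23/18)
3. F is the midpoint of EY ⇒ F = (1/2, 0)
line FL meets WQ at K = (11/38, 23/38)
L = F + t·(K−F) with t = 19/9, so FL:LK = 19/9:-10/9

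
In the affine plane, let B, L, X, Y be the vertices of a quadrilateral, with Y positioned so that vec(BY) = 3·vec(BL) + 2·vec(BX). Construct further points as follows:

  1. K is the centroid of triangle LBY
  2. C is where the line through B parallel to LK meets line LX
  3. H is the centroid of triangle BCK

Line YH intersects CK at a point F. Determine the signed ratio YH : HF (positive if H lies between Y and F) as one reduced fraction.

YH:HF = -7

Set B = (0, 0), L = (1, 0), X = (0, 1), Y = (3, 2); any affine frame gives the same invariant.
1. K is the centroid of triangle LBY ⇒ K = (4/3, 2/3)
2. C is where the line through B parallel to LK meets line LX ⇒ C = (1/3, 2/3)
3. H is the centroid of triangle BCK ⇒ H = (5/9, 4/9)
line YH meets CK at F = (19/21, 2/3)
H = Y + t·(F−Y) with t = 7/6, so YH:HF = 7/6:-1/6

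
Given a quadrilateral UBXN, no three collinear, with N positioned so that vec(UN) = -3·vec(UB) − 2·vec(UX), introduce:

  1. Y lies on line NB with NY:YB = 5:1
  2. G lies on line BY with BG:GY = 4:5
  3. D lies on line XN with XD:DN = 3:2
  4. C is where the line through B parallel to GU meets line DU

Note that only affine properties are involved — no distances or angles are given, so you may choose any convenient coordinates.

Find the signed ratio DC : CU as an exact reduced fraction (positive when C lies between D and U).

DC:CU = -33/5

Choose coordinates U = (0, 0), B = (1, 0), X = (0, 1), N = (-3, -2).
1. Y lies on line NB with NY:YB = 5:1 ⇒ Y = (1/3, -1/3)
2. G lies on line BY with BG:GY = 4:5 ⇒ G = (19/27, -4/27)
3. D lies on line XN with XD:DN = 3:2 ⇒ D = (-9/5, -4/5)
4. C is where the line through B parallel to GU meets line DU ⇒ C = (9/28, 1/7)
C = D + t·(U−D) with t = 33/28, so DC:CU = t:(1−t) = 33/28:-5/28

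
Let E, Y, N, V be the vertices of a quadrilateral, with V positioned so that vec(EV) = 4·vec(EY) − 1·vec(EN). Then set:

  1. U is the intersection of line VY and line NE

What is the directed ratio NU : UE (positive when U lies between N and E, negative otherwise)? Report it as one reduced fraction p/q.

Set E = (0, 0), Y = (1, 0), N = (0, 1), V = (4, -1); any affine frame gives the same invariant.
1. U is the intersection of line VY and line NE ⇒ U = (0, 1/3)
U = N + t·(E−N) with t = 2/3, so NU:UE = t:(1−t) = 2/3:1/3

NU:UE = 2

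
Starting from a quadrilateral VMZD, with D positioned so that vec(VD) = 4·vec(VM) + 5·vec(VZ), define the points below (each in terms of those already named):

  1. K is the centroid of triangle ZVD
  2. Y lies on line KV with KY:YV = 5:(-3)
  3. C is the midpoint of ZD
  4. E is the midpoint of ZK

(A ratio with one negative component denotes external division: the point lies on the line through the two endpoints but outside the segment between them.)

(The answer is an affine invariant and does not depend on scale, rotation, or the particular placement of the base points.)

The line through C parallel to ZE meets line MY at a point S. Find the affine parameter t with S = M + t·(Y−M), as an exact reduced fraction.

t = -3

Assign V = (0, 0), M = (1, 0), Z = (0, 1), D = (4, 5) — the answer is frame-independent, so this choice is without loss of generality.
1. K is the centroid of triangle ZVD ⇒ K = (4/3, 2)
2. Y lies on line KV with KY:YV = 5:(-3) ⇒ Y = (-2, -3)
3. C is the midpoint of ZD ⇒ C = (2, 3)
4. E is the midpoint of ZK ⇒ E = (2/3, 3/2)
through C parallel to ZE: direction (2/3, 1/2); meets MY at S = (10, 9)
S = M + t·(Y−M) with t = -3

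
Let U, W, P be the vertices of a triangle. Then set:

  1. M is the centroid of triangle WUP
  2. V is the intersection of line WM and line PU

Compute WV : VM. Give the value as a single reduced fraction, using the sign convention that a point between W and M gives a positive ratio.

WV:VM = -3

Set U = (0, 0), W = (1, 0), P = (0, 1); any affine frame gives the same invariant.
1. M is the centroid of triangle WUP ⇒ M = (1/3, 1/3)
2. V is the intersection of line WM and line PU ⇒ V = (0, 1/2)
V = W + t·(M−W) with t = 3/2, so WV:VM = t:(1−t) = 3/2:-1/2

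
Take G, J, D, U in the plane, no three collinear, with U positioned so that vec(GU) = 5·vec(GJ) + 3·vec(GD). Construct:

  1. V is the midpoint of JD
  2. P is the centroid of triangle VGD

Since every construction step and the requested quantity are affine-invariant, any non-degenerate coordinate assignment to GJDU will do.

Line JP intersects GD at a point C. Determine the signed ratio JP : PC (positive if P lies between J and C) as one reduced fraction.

JP:PC = 5

Assign G = (0, 0), J = (1, 0), D = (0, 1), U = (5, 3) — the answer is frame-independent, so this choice is without loss of generality.
1. V is the midpoint of JD ⇒ V = (1/2, 1/2)
2. P is the centroid of triangle VGD ⇒ P = (1/6, 1/2)
line JP meets GD at C = (0, 3/5)
P = J + t·(C−J) with t = 5/6, so JP:PC = 5/6:1/6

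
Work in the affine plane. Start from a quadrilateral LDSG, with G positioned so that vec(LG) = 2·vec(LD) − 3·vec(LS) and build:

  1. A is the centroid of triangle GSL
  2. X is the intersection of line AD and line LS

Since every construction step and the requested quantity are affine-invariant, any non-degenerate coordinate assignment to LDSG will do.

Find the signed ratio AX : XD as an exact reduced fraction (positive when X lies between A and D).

Assign L = (0, 0), D = (1, 0), S = (0, 1), G = (2, -3) — the answer is frame-independent, so this choice is without loss of generality.
1. A is the centroid of triangle GSL ⇒ A = (2/3, -2/3)
2. X is the intersection of line AD and line LS ⇒ X = (0, -2)
X = A + t·(D−A) with t = -2, so AX:XD = t:(1−t) = -2:3

AX:XD = -2/3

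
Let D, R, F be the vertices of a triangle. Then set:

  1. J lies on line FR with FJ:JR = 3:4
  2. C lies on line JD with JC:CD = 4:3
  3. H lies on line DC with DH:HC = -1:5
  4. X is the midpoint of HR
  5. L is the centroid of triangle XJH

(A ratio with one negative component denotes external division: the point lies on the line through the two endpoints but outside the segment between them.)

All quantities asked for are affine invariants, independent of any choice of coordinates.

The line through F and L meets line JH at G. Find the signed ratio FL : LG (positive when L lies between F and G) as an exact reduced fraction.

Assign D = (0, 0), R = (1, 0), F = (0, 1) — the answer is frame-independent, so this choice is without loss of generality.
1. J lies on line FR with FJ:JR = 3:4 ⇒ J = (3/7, 4/7)
2. C lies on line JD with JC:CD = 4:3 ⇒ C = (9/49, 12/49)
3. H lies on line DC with DH:HC = -1:5 ⇒ H = (-9/196, -3/49)
4. X is the midpoint of HR ⇒ X = (187/392, -3/98)
5. L is the centroid of triangle XJH ⇒ L = (337/1176, 47/294)
line FL meets JH at G = (1011/4312, 337/1078)
L = F + t·(G−F) with t = 11/9, so FL:LG = 11/9:-2/9

FL:LG = -11/2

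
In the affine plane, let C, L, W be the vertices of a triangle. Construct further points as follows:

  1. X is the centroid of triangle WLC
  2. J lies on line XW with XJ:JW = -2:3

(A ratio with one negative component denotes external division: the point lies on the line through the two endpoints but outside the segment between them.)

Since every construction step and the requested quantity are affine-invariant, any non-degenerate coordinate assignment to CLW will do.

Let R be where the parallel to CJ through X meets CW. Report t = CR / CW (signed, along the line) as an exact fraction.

t = 2/3

Choose coordinates C = (0, 0), L = (1, 0), W = (0, 1).
1. X is the centroid of triangle WLC ⇒ X = (1/3, 1/3)
2. J lies on line XW with XJ:JW = -2:3 ⇒ J = (1, -1)
through X parallel to CJ: direction (1, -1); meets CW at R = (0, 2/3)
R = C + t·(W−C) with t = 2/3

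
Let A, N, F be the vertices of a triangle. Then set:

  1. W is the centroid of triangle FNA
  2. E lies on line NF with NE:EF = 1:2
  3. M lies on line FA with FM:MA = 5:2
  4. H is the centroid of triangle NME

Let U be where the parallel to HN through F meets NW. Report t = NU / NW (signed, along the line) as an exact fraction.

t = 45/2

Choose coordinates A = (0, 0), N = (1, 0), F = (0, 1).
1. W is the centroid of triangle FNA ⇒ W = (1/3, 1/3)
2. E lies on line NF with NE:EF = 1:2 ⇒ E = (2/3, 1/3)
3. M lies on line FA with FM:MA = 5:2 ⇒ M = (0, 2/7)
4. H is the centroid of triangle NME ⇒ H = (5/9, 13/63)
through F parallel to HN: direction (4/9, -13/63); meets NW at U = (-14, 15/2)
U = N + t·(W−N) with t = 45/2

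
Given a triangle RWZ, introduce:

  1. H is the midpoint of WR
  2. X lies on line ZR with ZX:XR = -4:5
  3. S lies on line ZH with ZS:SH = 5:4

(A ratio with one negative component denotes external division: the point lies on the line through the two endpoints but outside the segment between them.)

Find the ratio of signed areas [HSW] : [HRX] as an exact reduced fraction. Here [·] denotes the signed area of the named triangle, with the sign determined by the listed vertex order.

[HSW]:[HRX] = 4/45

Choose coordinates R = (0, 0), W = (1, 0), Z = (0, 1).
1. H is the midpoint of WR ⇒ H = (1/2, 0)
2. X lies on line ZR with ZX:XR = -4:5 ⇒ X = (0, 5)
3. S lies on line ZH with ZS:SH = 5:4 ⇒ S = (5/18, 4/9)
2·[HSW] = -2/9, 2·[HRX] = -5/2
[HSW]:[HRX] = -2/9:-5/2 = 4/45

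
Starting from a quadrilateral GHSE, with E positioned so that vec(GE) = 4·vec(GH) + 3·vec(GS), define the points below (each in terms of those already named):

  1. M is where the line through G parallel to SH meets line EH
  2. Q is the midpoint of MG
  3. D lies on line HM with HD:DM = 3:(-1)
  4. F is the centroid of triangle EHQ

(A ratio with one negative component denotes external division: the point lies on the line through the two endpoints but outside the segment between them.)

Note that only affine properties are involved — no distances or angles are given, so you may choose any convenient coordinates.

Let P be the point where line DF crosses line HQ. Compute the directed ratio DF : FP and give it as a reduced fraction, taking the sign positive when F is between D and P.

DF:FP = -7/4

Work in coordinates with G = (0, 0), H = (1, 0), S = (0, 1), E = (4, 3).
1. M is where the line through G parallel to SH meets line EH ⇒ M = (1/2, -1/2)
2. Q is the midpoint of MG ⇒ Q = (1/4, -1/4)
3. D lies on line HM with HD:DM = 3:(-1) ⇒ D = (1/4, -3/4)
4. F is the centroid of triangle EHQ ⇒ F = (7/4, 11/12)
line DF meets HQ at P = (25/28, -1/28)
F = D + t·(P−D) with t = 7/3, so DF:FP = 7/3:-4/3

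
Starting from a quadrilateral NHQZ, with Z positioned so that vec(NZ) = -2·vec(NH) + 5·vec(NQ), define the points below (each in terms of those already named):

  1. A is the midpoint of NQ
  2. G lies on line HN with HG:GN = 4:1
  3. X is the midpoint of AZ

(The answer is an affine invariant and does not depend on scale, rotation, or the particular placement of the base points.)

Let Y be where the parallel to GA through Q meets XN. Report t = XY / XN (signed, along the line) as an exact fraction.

t = -3

Work in coordinates with N = (0, 0), H = (1, 0), Q = (0, 1), Z = (-2, 5).
1. A is the midpoint of NQ ⇒ A = (0, 1/2)
2. G lies on line HN with HG:GN = 4:1 ⇒ G = (1/5, 0)
3. X is the midpoint of AZ ⇒ X = (-1, 11/4)
through Q parallel to GA: direction (-1/5, 1/2); meets XN at Y = (-4, 11)
Y = X + t·(N−X) with t = -3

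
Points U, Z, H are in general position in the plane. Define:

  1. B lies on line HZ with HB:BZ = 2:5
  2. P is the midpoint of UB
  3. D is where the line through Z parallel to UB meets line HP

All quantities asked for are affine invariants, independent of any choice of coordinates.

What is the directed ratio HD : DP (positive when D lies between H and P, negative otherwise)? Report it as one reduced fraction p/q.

Assign U = (0, 0), Z = (1, 0), H = (0, 1) — the answer is frame-independent, so this choice is without loss of generality.
1. B lies on line HZ with HB:BZ = 2:5 ⇒ B = (2/7, 5/7)
2. P is the midpoint of UB ⇒ P = (1/7, 5/14)
3. D is where the line through Z parallel to UB meets line HP ⇒ D = (1/2, -5/4)
D = H + t·(P−H) with t = 7/2, so HD:DP = t:(1−t) = 7/2:-5/2

HD:DP = -7/5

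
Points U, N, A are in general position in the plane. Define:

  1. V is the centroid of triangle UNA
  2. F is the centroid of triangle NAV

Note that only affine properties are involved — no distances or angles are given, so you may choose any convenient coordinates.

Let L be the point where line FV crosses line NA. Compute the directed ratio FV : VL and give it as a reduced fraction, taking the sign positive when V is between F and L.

FV:VL = -2/3

Set U = (0, 0), N = (1, 0), A = (0, 1); any affine frame gives the same invariant.
1. V is the centroid of triangle UNA ⇒ V = (1/3, 1/3)
2. F is the centroid of triangle NAV ⇒ F = (4/9, 4/9)
line FV meets NA at L = (1/2, 1/2)
V = F + t·(L−F) with t = -2, so FV:VL = -2:3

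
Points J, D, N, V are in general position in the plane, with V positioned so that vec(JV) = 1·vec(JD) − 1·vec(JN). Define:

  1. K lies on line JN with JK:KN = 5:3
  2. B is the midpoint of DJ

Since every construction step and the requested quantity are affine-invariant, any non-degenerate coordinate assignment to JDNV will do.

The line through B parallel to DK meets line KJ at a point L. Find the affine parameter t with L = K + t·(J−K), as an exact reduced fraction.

Assign J = (0, 0), D = (1, 0), N = (0, 1), V = (1, -1) — the answer is frame-independent, so this choice is without loss of generality.
1. K lies on line JN with JK:KN = 5:3 ⇒ K = (0, 5/8)
2. B is the midpoint of DJ ⇒ B = (1/2, 0)
through B parallel to DK: direction (-1, 5/8); meets KJ at L = (0, 5/16)
L = K + t·(J−K) with t = 1/2

t = 1/2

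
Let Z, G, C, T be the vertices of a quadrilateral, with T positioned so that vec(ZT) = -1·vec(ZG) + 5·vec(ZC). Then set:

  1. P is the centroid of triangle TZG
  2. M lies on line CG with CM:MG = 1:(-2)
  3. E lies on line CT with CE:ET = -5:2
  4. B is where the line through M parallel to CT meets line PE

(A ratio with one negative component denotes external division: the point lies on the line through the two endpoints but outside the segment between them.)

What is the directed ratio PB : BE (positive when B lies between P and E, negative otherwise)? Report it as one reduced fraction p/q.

PB:BE = -11/9

Choose coordinates Z = (0, 0), G = (1, 0), C = (0, 1), T = (-1, 5).
1. P is the centroid of triangle TZG ⇒ P = (0, 5/3)
2. M lies on line CG with CM:MG = 1:(-2) ⇒ M = (-1, 2)
3. E lies on line CT with CE:ET = -5:2 ⇒ E = (-5/3, 23/3)
4. B is where the line through M parallel to CT meets line PE ⇒ B = (-55/6, 104/3)
B = P + t·(E−P) with t = 11/2, so PB:BE = t:(1−t) = 11/2:-9/2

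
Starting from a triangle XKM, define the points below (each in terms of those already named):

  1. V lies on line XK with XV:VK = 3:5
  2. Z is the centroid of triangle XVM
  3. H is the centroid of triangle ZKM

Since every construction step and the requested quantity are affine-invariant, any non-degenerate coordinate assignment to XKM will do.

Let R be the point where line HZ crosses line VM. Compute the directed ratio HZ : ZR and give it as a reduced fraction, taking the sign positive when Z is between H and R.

HZ:ZR = -7/3

Work in coordinates with X = (0, 0), K = (1, 0), M = (0, 1).
1. V lies on line XK with XV:VK = 3:5 ⇒ V = (3/8, 0)
2. Z is the centroid of triangle XVM ⇒ Z = (1/8, 1/3)
3. H is the centroid of triangle ZKM ⇒ H = (3/8, 4/9)
line HZ meets VM at R = (13/56, 8/21)
Z = H + t·(R−H) with t = 7/4, so HZ:ZR = 7/4:-3/4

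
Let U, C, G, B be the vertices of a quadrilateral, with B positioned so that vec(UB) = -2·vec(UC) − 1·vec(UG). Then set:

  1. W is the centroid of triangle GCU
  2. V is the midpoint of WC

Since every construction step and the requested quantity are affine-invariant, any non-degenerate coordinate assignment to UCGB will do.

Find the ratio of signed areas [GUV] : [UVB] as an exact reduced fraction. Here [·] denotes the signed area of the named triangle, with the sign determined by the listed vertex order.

[GUV]:[UVB] = -2

Work in coordinates with U = (0, 0), C = (1, 0), G = (0, 1), B = (-2, -1).
1. W is the centroid of triangle GCU ⇒ W = (1/3, 1/3)
2. V is the midpoint of WC ⇒ V = (2/3, 1/6)
2·[GUV] = 2/3, 2·[UVB] = -1/3
[GUV]:[UVB] = 2/3:-1/3 = -2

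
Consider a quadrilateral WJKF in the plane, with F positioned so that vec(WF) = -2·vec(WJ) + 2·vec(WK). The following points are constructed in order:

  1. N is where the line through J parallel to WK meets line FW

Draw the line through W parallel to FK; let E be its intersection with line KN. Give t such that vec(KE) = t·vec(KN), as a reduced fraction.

Choose coordinates W = (0, 0), J = (1, 0), K = (0, 1), F = (-2, 2).
1. N is where the line through J parallel to WK meets line FW ⇒ N = (1, -1)
through W parallel to FK: direction (2, -1); meets KN at E = (2/3, -1/3)
E = K + t·(N−K) with t = 2/3

t = 2/3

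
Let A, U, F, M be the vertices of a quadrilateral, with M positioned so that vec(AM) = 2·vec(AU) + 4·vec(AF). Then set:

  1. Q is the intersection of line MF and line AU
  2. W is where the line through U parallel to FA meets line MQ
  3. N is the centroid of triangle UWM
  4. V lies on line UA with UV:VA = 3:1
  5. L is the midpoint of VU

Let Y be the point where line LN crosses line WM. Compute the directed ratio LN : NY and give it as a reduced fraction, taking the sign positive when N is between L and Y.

LN:NY = 53/40

Set A = (0, 0), U = (1, 0), F = (0, 1), M = (2, 4); any affine frame gives the same invariant.
1. Q is the intersection of line MF and line AU ⇒ Q = (-2/3, 0)
2. W is where the line through U parallel to FA meets line MQ ⇒ W = (1, 5/2)
3. N is the centroid of triangle UWM ⇒ N = (4/3, 13/6)
4. V lies on line UA with UV:VA = 3:1 ⇒ V = (1/4, 0)
5. L is the midpoint of VU ⇒ L = (5/8, 0)
line LN meets WM at Y = (99/53, 403/106)
N = L + t·(Y−L) with t = 53/93, so LN:NY = 53/93:40/93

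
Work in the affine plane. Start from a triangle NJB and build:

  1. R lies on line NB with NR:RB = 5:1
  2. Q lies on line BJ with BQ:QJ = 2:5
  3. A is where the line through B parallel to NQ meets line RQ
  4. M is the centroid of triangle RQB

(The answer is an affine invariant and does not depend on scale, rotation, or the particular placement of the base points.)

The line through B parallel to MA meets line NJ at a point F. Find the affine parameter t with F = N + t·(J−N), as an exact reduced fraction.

t = 96/5

Choose coordinates N = (0, 0), J = (1, 0), B = (0, 1).
1. R lies on line NB with NR:RB = 5:1 ⇒ R = (0, 5/6)
2. Q lies on line BJ with BQ:QJ = 2:5 ⇒ Q = (2/7, 5/7)
3. A is where the line through B parallel to NQ meets line RQ ⇒ A = (-2/35, 6/7)
4. M is the centroid of triangle RQB ⇒ M = (2/21, 107/126)
through B parallel to MA: direction (-16/105, 1/126); meets NJ at F = (96/5, 0)
F = N + t·(J−N) with t = 96/5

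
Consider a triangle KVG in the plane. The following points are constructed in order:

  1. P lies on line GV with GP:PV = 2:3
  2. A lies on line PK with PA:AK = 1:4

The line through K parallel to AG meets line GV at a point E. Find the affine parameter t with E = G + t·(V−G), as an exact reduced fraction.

Assign K = (0, 0), V = (1, 0), G = (0, 1) — the answer is frame-independent, so this choice is without loss of generality.
1. P lies on line GV with GP:PV = 2:3 ⇒ P = (2/5, 3/5)
2. A lies on line PK with PA:AK = 1:4 ⇒ A = (8/25, 12/25)
through K parallel to AG: direction (-8/25, 13/25); meets GV at E = (-8/5, 13/5)
E = G + t·(V−G) with t = -8/5

t = -8/5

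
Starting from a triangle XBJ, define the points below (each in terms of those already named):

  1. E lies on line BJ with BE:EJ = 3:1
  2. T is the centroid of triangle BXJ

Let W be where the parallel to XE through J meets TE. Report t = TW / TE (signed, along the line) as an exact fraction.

Set X = (0, 0), B = (1, 0), J = (0, 1); any affine frame gives the same invariant.
1. E lies on line BJ with BE:EJ = 3:1 ⇒ E = (1/4, 3/4)
2. T is the centroid of triangle BXJ ⇒ T = (1/3, 1/3)
through J parallel to XE: direction (1/4, 3/4); meets TE at W = (1/8, 11/8)
W = T + t·(E−T) with t = 5/2

t = 5/2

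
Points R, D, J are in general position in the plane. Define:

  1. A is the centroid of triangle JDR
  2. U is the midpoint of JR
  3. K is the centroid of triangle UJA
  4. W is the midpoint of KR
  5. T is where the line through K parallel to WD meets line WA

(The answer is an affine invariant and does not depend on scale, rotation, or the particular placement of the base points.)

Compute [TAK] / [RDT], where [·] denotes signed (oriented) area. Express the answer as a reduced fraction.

[TAK]:[RDT] = -21/55

Work in coordinates with R = (0, 0), D = (1, 0), J = (0, 1).
1. A is the centroid of triangle JDR ⇒ A = (1/3, 1/3)
2. U is the midpoint of JR ⇒ U = (0, 1/2)
3. K is the centroid of triangle UJA ⇒ K = (1/9, 11/18)
4. W is the midpoint of KR ⇒ W = (1/18, 11/36)
5. T is where the line through K parallel to WD meets line WA ⇒ T = (59/72, 55/144)
2·[TAK] = -7/48, 2·[RDT] = 55/144
[TAK]:[RDT] = -7/48:55/144 = -21/55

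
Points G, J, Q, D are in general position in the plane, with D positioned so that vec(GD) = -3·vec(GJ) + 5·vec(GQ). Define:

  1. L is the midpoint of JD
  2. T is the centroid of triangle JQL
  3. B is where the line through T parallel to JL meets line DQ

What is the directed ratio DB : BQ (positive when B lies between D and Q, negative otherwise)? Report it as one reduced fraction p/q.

Choose coordinates G = (0, 0), J = (1, 0), Q = (0, 1), D = (-3, 5).
1. L is the midpoint of JD ⇒ L = (-1, 5/2)
2. T is the centroid of triangle JQL ⇒ T = (0, 7/6)
3. B is where the line through T parallel to JL meets line DQ ⇒ B = (-2, 11/3)
B = D + t·(Q−D) with t = 1/3, so DB:BQ = t:(1−t) = 1/3:2/3

DB:BQ = 1/2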